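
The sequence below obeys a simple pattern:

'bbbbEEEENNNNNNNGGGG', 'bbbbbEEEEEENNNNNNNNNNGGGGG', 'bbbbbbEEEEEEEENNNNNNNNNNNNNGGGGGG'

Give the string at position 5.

Term n consists of n+2 b's, followed by 2n E's, followed by 3n+1 N's, followed by n+2 G's, where the shown terms are n = 2, 3, 4.
For term 5, n = 6, so the run lengths are 8, 12, 19, 8.

bbbbbbbbEEEEEEEEEEEENNNNNNNNNNNNNNNNNNNGGGGGGGG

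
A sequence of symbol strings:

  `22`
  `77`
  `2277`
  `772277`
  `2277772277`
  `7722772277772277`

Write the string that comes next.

22777722777722772277772277

Each term (from the third on) is the two preceding terms concatenated in order: term 3 = 22·77 = 2277.
Continuing: 2277772277 · 7722772277772277 gives term 7.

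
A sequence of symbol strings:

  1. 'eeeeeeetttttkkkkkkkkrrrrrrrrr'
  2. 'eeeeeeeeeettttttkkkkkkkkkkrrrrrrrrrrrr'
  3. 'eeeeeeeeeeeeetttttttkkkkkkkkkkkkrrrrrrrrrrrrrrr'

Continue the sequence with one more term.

Reading off run lengths: e runs 7, 10, 13; t runs 5, 6, 7; k runs 8, 10, 12; r runs 9, 12, 15 — each is linear in n, where the shown terms are n = 3, 4, 5.
At n = 6 the blocks have lengths 16, 8, 14, 18.

eeeeeeeeeeeeeeeettttttttkkkkkkkkkkkkkkrrrrrrrrrrrrrrrrrr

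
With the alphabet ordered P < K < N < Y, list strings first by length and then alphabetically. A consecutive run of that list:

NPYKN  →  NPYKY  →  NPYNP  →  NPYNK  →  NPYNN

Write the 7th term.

NPYYP

Continuing the enumeration 2 steps past NPYNN: NPYNN → NPYNY → (answer).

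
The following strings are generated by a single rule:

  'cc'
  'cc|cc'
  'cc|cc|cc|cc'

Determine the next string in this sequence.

cc|cc|cc|cc|cc|cc|cc|cc

s(k+1) = s(k)·|·s(k) — each term doubles the last with '|' between the halves.
So the next term is two copies of cc|cc|cc|cc with '|' between the halves.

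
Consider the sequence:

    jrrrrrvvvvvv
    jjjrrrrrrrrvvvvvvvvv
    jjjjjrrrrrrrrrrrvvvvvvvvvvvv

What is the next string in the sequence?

jjjjjjjrrrrrrrrrrrrrrvvvvvvvvvvvvvvv

The n-th term is 2n-1 j's then 3n+2 r's then 3n+3 v's (n = 1, 2, …).
Setting n = 4 gives 7, 14, 15 characters in each block.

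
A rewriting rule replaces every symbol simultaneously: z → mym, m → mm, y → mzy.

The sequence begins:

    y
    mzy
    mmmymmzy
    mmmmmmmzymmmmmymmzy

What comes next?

φ(mmmmmmmzymmmmmymmzy) expands symbol-by-symbol to mm mm mm mm mm mm mm mym mzy mm mm mm mm mm mzy mm mm mym mzy; joining the 19 pieces gives the next term.

mmmmmmmmmmmmmmmymmzymmmmmmmmmmmzymmmmmymmzy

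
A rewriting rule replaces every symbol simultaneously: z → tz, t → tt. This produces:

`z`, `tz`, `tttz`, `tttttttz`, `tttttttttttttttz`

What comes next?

tttttttttttttttttttttttttttttttz

Applying the rule to each of the 16 symbols of tttttttttttttttz gives the pieces tt tt tt tt tt tt tt tt tt tt tt tt tt tt tt tz, which concatenate to the answer.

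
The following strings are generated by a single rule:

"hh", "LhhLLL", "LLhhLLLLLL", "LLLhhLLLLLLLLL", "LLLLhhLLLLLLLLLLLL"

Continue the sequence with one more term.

Every step adds L to the front and LLL to the end of the previous string.
Applying this once more to LLLLhhLLLLLLLLLLLL:

LLLLLhhLLLLLLLLLLLLLLL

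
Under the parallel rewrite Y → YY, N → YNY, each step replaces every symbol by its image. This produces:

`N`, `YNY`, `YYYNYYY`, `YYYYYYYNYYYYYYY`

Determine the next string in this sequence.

Rewriting the 15 symbols of YYYYYYYNYYYYYYY one by one yields YY YY YY YY YY YY YY YNY YY YY YY YY YY YY YY; concatenated:

YYYYYYYYYYYYYYYNYYYYYYYYYYYYYYY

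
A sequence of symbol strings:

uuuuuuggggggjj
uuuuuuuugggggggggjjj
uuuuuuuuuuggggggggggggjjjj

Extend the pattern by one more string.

Term n consists of 2n+2 u's, followed by 3n g's, followed by n j's, where the shown terms are n = 2, 3, 4.
For the next term, n = 5, so the run lengths are 12, 15, 5.

uuuuuuuuuuuugggggggggggggggjjjjj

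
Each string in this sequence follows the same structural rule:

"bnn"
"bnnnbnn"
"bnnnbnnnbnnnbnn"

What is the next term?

bnnnbnnnbnnnbnnnbnnnbnnnbnnnbnn

Each string is two copies of the previous one joined by 'n'.
One more doubling of bnnnbnnnbnnnbnn gives the answer.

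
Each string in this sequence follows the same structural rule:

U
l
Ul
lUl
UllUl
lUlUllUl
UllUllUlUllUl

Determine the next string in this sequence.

Each term (from the third on) is the two preceding terms concatenated in order: term 3 = U·l = Ul.
Continuing: lUlUllUl · UllUllUlUllUl gives term 8.

lUlUllUlUllUllUlUllUl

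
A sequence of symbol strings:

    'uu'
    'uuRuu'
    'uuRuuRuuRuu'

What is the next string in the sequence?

Every step duplicates the string with 'R' between the halves.
One more doubling of uuRuuRuuRuu gives the answer.

uuRuuRuuRuuRuuRuuRuuRuu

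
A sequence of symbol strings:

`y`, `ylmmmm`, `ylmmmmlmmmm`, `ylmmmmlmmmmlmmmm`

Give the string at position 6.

Every step adds lmmmm to the end: s(k+1) = s(k)·lmmmm.
From ylmmmmlmmmmlmmmm, 2 further steps: ylmmmmlmmmmlmmmm → ylmmmmlmmmmlmmmmlmmmm → (answer).

ylmmmmlmmmmlmmmmlmmmmlmmmm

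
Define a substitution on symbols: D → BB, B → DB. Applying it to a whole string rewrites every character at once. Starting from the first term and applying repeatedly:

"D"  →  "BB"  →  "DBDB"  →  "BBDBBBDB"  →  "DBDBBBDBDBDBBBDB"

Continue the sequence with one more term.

Rewriting the 16 symbols of DBDBBBDBDBDBBBDB one by one yields BB DB BB DB DB DB BB DB BB DB BB DB DB DB BB DB; concatenated:

BBDBBBDBDBDBBBDBBBDBBBDBDBDBBBDB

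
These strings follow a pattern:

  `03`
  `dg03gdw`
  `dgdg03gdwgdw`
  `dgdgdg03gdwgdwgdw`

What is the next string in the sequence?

dgdgdgdg03gdwgdwgdwgdw

s(k+1) = dg·s(k)·gdw, so each term gains dg as a prefix and gdw as a suffix.
One more step from dgdgdg03gdwgdwgdw gives the answer.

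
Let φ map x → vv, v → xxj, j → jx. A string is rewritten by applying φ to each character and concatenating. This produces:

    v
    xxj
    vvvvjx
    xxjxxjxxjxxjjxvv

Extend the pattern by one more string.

Rewriting the 16 symbols of xxjxxjxxjxxjjxvv one by one yields vv vv jx vv vv jx vv vv jx vv vv jx jx vv xxj xxj; concatenated:

vvvvjxvvvvjxvvvvjxvvvvjxjxvvxxjxxj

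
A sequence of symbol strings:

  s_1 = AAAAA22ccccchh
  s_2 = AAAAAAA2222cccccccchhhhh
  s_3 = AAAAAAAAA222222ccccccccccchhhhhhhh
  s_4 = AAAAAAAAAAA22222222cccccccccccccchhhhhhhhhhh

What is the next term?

AAAAAAAAAAAAA2222222222ccccccccccccccccchhhhhhhhhhhhhh

The n-th term is 2n+3 A's then 2n 2's then 3n+2 c's then 3n-1 h's (n = 1, 2, …).
Setting n = 5 gives 13, 10, 17, 14 characters in each block.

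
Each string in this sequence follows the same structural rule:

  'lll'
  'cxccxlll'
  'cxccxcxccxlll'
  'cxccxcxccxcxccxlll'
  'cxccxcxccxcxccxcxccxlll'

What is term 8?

Each term is the previous one with cxccx prepended.
From cxccxcxccxcxccxcxccxlll, 3 further steps: cxccxcxccxcxccxcxccxlll → cxccxcxccxcxccxcxccxcxccxlll → cxccxcxccxcxccxcxccxcxccxcxccxlll → (answer).

cxccxcxccxcxccxcxccxcxccxcxccxcxccxlll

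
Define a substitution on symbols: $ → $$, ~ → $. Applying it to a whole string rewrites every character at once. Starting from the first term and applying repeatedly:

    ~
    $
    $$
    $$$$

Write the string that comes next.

Apply φ to $$$$ symbol by symbol: $→$$, $→$$, $→$$, $→$$; joined: $$ $$ $$ $$.

$$$$$$$$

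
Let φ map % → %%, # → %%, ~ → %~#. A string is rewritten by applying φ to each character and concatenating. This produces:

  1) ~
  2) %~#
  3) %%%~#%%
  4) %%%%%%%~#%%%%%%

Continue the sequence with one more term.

Rewriting the 15 symbols of %%%%%%%~#%%%%%% one by one yields %% %% %% %% %% %% %% %~# %% %% %% %% %% %% %%; concatenated:

%%%%%%%%%%%%%%%~#%%%%%%%%%%%%%%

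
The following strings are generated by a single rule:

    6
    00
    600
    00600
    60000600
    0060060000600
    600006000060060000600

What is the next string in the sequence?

0060060000600600006000060060000600

From term 3 onward, concatenate the second-to-last term with the last: 6·00 = 600, 00·600 = 00600, …
The next term joins 0060060000600 and 600006000060060000600.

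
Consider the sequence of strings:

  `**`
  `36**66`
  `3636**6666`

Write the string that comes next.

Each term wraps the previous one in 36 on the left and 66 on the right.
One more step from 3636**6666 gives the answer.

363636**666666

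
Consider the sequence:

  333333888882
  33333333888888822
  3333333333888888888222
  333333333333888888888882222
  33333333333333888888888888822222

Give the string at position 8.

Each string has the form 3^{2n+2} 8^{2n+1} 2^{n-1}, where the shown terms are n = 2, 3, 4, 5, 6.
For term 8, n = 9, so the run lengths are 20, 19, 8.

33333333333333333333888888888888888888822222222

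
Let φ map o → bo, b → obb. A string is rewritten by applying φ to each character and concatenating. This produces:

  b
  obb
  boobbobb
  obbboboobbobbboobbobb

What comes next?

Applying the rule to each of the 21 symbols of obbboboobbobbboobbobb gives the pieces bo obb obb obb bo obb bo bo obb obb bo obb obb obb bo bo obb obb bo obb obb, which concatenate to the answer.

boobbobbobbboobbboboobbobbboobbobbobbboboobbobbboobbobb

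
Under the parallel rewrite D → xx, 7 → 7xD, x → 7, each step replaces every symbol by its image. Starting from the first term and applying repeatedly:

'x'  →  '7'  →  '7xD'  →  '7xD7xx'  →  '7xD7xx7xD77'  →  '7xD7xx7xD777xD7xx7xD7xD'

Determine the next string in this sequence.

7xD7xx7xD777xD7xx7xD7xD7xD7xx7xD777xD7xx7xD7xx

Replace each of the 23 characters of 7xD7xx7xD777xD7xx7xD7xD in place — 7xD 7 xx 7xD 7 7 7xD 7 xx 7xD 7xD 7xD 7 xx 7xD 7 7 7xD 7 xx 7xD 7 xx — and concatenate.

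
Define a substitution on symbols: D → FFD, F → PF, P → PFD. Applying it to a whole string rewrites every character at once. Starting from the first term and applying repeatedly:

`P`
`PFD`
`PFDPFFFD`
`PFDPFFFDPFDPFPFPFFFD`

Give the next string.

PFDPFFFDPFDPFPFPFFFDPFDPFFFDPFDPFPFDPFPFDPFPFPFFFD

φ(PFDPFFFDPFDPFPFPFFFD) expands symbol-by-symbol to PFD PF FFD PFD PF PF PF FFD PFD PF FFD PFD PF PFD PF PFD PF PF PF FFD; joining the 20 pieces gives the next term.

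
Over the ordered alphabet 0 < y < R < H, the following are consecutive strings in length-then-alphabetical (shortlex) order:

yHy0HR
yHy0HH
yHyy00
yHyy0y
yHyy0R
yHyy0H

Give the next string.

yHyyy0

Find the rightmost character of yHyy0H below H, bump it to the next letter, and reset everything to its right to 0.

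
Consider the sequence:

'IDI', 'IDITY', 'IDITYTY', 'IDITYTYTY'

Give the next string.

Every step adds TY to the end: s(k+1) = s(k)·TY.
One more step from IDITYTYTY gives the answer.

IDITYTYTYTY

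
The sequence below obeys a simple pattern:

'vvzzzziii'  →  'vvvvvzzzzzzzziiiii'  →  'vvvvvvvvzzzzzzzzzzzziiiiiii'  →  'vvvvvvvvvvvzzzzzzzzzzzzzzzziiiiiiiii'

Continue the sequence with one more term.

Term n consists of 3n-1 v's, followed by 4n z's, followed by 2n+1 i's (n = 1, 2, …).
Setting n = 5 gives 14, 20, 11 characters in each block.

vvvvvvvvvvvvvvzzzzzzzzzzzzzzzzzzzziiiiiiiiiii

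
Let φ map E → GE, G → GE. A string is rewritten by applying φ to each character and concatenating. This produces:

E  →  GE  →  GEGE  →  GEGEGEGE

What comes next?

GEGEGEGEGEGEGEGE

Rewriting each symbol of GEGEGEGE: G→GE, E→GE, G→GE, E→GE, G→GE, E→GE, G→GE, E→GE, which concatenates to GE GE GE GE GE GE GE GE.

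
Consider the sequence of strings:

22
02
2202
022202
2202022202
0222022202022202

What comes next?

From term 3 onward, concatenate the second-to-last term with the last: 22·02 = 2202, 02·2202 = 022202, …
The next term joins 2202022202 and 0222022202022202.

22020222020222022202022202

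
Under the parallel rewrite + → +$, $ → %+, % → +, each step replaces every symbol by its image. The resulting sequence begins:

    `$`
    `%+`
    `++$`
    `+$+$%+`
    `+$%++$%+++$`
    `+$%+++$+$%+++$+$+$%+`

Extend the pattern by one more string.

Rewriting the 20 symbols of +$%+++$+$%+++$+$+$%+ one by one yields +$ %+ + +$ +$ +$ %+ +$ %+ + +$ +$ +$ %+ +$ %+ +$ %+ + +$; concatenated:

+$%+++$+$+$%++$%+++$+$+$%++$%++$%+++$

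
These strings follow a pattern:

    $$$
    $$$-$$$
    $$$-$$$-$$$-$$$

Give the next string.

$$$-$$$-$$$-$$$-$$$-$$$-$$$-$$$

s(k+1) = s(k)·-·s(k) — each term doubles the last with '-' between the halves.
So the next term is two copies of $$$-$$$-$$$-$$$ with '-' between the halves.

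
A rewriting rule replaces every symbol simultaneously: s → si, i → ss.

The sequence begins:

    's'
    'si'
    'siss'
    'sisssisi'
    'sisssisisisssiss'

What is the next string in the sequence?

sisssisisisssisssisssisisisssisi

Applying the rule to each of the 16 symbols of sisssisisisssiss gives the pieces si ss si si si ss si ss si ss si si si ss si si, which concatenate to the answer.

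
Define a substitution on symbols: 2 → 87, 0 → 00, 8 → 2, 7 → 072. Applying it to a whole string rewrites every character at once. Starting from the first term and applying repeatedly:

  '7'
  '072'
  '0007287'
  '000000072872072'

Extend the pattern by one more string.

φ(000000072872072) expands symbol-by-symbol to 00 00 00 00 00 00 00 072 87 2 072 87 00 072 87; joining the 15 pieces gives the next term.

00000000000000072872072870007287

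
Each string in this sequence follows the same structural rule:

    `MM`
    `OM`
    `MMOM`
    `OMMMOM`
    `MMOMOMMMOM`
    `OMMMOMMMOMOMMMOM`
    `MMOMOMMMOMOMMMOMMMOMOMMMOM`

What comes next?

From term 3 onward, concatenate the second-to-last term with the last: MM·OM = MMOM, OM·MMOM = OMMMOM, …
So term 8 is OMMMOMMMOMOMMMOM·MMOMOMMMOMOMMMOMMMOMOMMMOM.

OMMMOMMMOMOMMMOMMMOMOMMMOMOMMMOMMMOMOMMMOM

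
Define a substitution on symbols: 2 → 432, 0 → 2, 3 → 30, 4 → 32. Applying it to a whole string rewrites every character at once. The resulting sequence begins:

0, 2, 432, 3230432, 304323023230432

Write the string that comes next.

φ(304323023230432) expands symbol-by-symbol to 30 2 32 30 432 30 2 432 30 432 30 2 32 30 432; joining the 15 pieces gives the next term.

3023230432302432304323023230432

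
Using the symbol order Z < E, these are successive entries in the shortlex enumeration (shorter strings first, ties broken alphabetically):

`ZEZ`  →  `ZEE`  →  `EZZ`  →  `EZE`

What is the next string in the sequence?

The successor of EZE increments the rightmost position that isn't already E and resets every position after it to Z.

EEZ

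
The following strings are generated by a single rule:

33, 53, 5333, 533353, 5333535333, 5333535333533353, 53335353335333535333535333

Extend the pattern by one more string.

This is a Fibonacci-style word recurrence s(k) = s(k−1)·s(k−2): e.g. 53·33 = 5333.
The next term joins 53335353335333535333535333 and 5333535333533353.

533353533353335353335353335333535333533353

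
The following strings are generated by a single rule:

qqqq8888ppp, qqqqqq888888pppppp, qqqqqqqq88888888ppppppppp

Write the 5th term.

qqqqqqqqqqqq888888888888ppppppppppppppp

The n-th term is 2n+2 q's then 2n+2 8's then 3n p's (n = 1, 2, …).
Setting n = 5 gives 12, 12, 15 characters in each block.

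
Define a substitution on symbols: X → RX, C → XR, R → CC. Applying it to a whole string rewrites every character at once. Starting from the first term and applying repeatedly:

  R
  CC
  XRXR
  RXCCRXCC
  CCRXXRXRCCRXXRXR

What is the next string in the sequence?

XRXRCCRXRXCCRXCCXRXRCCRXRXCCRXCC

φ(CCRXXRXRCCRXXRXR) expands symbol-by-symbol to XR XR CC RX RX CC RX CC XR XR CC RX RX CC RX CC; joining the 16 pieces gives the next term.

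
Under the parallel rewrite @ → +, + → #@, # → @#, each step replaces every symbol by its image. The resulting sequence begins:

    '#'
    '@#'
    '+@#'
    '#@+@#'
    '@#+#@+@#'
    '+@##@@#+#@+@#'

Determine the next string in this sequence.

#@+@#@#++@##@@#+#@+@#

Applying the rule to each of the 13 symbols of +@##@@#+#@+@# gives the pieces #@ + @# @# + + @# #@ @# + #@ + @#, which concatenate to the answer.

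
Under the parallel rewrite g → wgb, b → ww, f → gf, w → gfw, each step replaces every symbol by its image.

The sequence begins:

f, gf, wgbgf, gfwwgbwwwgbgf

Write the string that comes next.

Replace each of the 13 characters of gfwwgbwwwgbgf in place — wgb gf gfw gfw wgb ww gfw gfw gfw wgb ww wgb gf — and concatenate.

wgbgfgfwgfwwgbwwgfwgfwgfwwgbwwwgbgf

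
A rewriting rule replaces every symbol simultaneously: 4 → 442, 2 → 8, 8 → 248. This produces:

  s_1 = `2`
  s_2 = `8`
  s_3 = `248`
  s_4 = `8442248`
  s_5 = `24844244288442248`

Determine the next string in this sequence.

Rewriting the 17 symbols of 24844244288442248 one by one yields 8 442 248 442 442 8 442 442 8 248 248 442 442 8 8 442 248; concatenated:

84422484424428442442824824844244288442248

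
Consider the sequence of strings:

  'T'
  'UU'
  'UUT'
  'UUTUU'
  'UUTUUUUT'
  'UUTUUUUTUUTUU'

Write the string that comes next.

UUTUUUUTUUTUUUUTUUUUT

From term 3 onward, concatenate the last term with the second-to-last: UU·T = UUT, UUT·UU = UUTUU, …
Continuing: UUTUUUUTUUTUU · UUTUUUUT gives term 7.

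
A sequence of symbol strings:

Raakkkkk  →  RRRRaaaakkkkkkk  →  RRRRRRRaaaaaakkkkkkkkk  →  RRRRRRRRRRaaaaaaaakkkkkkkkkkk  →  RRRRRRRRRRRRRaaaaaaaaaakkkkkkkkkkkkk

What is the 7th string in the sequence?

RRRRRRRRRRRRRRRRRRRaaaaaaaaaaaaaakkkkkkkkkkkkkkkkk

Reading off run lengths: R runs 1, 4, 7, 10, 13; a runs 2, 4, 6, 8, 10; k runs 5, 7, 9, 11, 13 — each is linear in n (n = 1, 2, …).
At n = 7 the blocks have lengths 19, 14, 17.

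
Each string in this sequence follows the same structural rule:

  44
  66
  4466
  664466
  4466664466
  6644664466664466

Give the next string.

44666644666644664466664466

From term 3 onward, concatenate the second-to-last term with the last: 44·66 = 4466, 66·4466 = 664466, …
So term 7 is 4466664466·6644664466664466.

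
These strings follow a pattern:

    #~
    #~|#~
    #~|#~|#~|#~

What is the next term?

s(k+1) = s(k)·|·s(k) — each term doubles the last with '|' between the halves.
Doubling #~|#~|#~|#~ with '|' between the halves:

#~|#~|#~|#~|#~|#~|#~|#~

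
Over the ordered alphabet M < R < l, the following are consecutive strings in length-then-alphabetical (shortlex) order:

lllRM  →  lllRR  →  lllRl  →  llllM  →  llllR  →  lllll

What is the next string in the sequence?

MMMMMM

After lllll the length-5 strings are exhausted; the first length-6 string is 6 copies of M.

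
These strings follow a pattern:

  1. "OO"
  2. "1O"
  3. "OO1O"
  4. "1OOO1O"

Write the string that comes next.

This is a Fibonacci-style word recurrence s(k) = s(k−2)·s(k−1): e.g. OO·1O = OO1O.
So term 5 is OO1O·1OOO1O.

OO1O1OOO1O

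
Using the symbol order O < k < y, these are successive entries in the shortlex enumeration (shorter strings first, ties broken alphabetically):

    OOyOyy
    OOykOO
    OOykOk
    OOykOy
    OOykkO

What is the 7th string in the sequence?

OOykky

Stepping forward 2 times from OOykkO: OOykkO → OOykkk, then the target.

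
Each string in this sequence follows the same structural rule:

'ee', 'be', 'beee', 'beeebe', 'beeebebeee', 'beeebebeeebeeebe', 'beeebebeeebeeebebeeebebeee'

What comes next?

Each term (from the third on) is the previous term followed by the one before it: term 3 = be·ee = beee.
So term 8 is beeebebeeebeeebebeeebebeee·beeebebeeebeeebe.

beeebebeeebeeebebeeebebeeebeeebebeeebeeebe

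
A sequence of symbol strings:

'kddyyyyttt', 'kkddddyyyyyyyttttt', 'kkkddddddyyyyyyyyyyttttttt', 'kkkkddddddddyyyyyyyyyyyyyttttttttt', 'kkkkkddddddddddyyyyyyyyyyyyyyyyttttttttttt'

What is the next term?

Reading off run lengths: k runs 1, 2, 3, 4, 5; d runs 2, 4, 6, 8, 10; y runs 4, 7, 10, 13, 16; t runs 3, 5, 7, 9, 11 — each is linear in n (n = 1, 2, …).
At n = 6 the blocks have lengths 6, 12, 19, 13.

kkkkkkddddddddddddyyyyyyyyyyyyyyyyyyyttttttttttttt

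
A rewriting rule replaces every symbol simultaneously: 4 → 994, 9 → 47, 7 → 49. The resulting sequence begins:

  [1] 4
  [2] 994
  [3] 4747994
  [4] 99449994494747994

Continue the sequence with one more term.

Rewriting the 17 symbols of 99449994494747994 one by one yields 47 47 994 994 47 47 47 994 994 47 994 49 994 49 47 47 994; concatenated:

47479949944747479949944799449994494747994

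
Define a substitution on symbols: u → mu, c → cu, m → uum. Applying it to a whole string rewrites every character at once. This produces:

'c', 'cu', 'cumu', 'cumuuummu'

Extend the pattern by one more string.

Rewriting each symbol of cumuuummu: c→cu, u→mu, m→uum, u→mu, u→mu, u→mu, m→uum, m→uum, u→mu, which concatenates to cu mu uum mu mu mu uum uum mu.

cumuuummumumuuumuummu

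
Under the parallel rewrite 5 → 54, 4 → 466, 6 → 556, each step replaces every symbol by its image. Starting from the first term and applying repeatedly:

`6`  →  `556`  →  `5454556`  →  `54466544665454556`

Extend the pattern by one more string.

544664665565565446646655655654466544665454556

Replace each of the 17 characters of 54466544665454556 in place — 54 466 466 556 556 54 466 466 556 556 54 466 54 466 54 54 556 — and concatenate.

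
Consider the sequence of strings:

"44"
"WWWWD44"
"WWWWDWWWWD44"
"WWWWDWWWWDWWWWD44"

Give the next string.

WWWWDWWWWDWWWWDWWWWD44

Every step adds WWWWD at the front: s(k+1) = WWWWD·s(k).
So the next term is WWWWD·WWWWDWWWWDWWWWD44.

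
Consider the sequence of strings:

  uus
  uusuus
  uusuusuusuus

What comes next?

s(k+1) = s(k)·s(k) — each term doubles the last.
Doubling uusuusuusuus:

uusuusuusuusuusuusuusuus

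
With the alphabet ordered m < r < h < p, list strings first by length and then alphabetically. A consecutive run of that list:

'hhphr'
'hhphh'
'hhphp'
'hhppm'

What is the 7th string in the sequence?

hhppp

Continuing the enumeration 3 steps past hhppm: hhppm → hhppr → hhpph → (answer).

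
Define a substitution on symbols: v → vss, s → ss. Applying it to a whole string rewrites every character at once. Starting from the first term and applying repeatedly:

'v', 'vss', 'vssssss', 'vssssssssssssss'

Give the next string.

Applying the rule to each of the 15 symbols of vssssssssssssss gives the pieces vss ss ss ss ss ss ss ss ss ss ss ss ss ss ss, which concatenate to the answer.

vssssssssssssssssssssssssssssss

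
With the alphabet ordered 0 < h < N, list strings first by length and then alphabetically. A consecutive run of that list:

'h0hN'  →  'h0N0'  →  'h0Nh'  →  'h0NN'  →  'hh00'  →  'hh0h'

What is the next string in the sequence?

Find the rightmost character of hh0h below N, bump it to the next letter, and reset everything to its right to 0.

hh0N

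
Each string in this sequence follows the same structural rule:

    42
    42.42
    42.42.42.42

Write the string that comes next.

Every step duplicates the string with '.' between the halves.
One more doubling of 42.42.42.42 gives the answer.

42.42.42.42.42.42.42.42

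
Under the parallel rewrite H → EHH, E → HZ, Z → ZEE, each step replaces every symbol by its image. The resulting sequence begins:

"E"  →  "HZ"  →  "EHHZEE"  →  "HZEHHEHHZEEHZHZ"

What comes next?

EHHZEEHZEHHEHHHZEHHEHHZEEHZHZEHHZEEEHHZEE

Replace each of the 15 characters of HZEHHEHHZEEHZHZ in place — EHH ZEE HZ EHH EHH HZ EHH EHH ZEE HZ HZ EHH ZEE EHH ZEE — and concatenate.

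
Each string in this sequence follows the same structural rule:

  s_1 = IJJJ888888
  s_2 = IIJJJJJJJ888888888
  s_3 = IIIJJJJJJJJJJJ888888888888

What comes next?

IIIIJJJJJJJJJJJJJJJ888888888888888

Each string has the form I^{n} J^{4n-1} 8^{3n+3} (n = 1, 2, …).
Setting n = 4 gives 4, 15, 15 characters in each block.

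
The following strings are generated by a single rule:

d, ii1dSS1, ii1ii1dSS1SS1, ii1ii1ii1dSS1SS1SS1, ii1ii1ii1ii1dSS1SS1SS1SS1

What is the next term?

Each term wraps the previous one in ii1 on the left and SS1 on the right.
Applying this once more to ii1ii1ii1ii1dSS1SS1SS1SS1:

ii1ii1ii1ii1ii1dSS1SS1SS1SS1SS1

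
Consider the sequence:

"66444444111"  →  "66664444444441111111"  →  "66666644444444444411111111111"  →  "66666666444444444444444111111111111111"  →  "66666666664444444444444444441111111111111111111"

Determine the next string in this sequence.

The n-th term is 2n 6's then 3n+3 4's then 4n-1 1's (n = 1, 2, …).
At n = 6 the blocks have lengths 12, 21, 23.

66666666666644444444444444444444411111111111111111111111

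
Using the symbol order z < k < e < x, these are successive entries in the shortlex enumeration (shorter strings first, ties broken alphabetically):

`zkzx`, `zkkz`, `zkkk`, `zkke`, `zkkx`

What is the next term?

Treat zkkx as a base-4 numeral over the given alphabet and add one, carrying through any trailing x's.

zkez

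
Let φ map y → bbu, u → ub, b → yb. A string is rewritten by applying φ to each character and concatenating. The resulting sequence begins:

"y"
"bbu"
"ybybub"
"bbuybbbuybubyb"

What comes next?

Applying the rule to each of the 14 symbols of bbuybbbuybubyb gives the pieces yb yb ub bbu yb yb yb ub bbu yb ub yb bbu yb, which concatenate to the answer.

ybybubbbuybybybubbbuybubybbbuyb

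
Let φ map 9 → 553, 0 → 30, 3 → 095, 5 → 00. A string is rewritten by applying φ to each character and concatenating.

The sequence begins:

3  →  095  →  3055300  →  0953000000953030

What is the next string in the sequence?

Rewriting the 16 symbols of 0953000000953030 one by one yields 30 553 00 095 30 30 30 30 30 30 553 00 095 30 095 30; concatenated:

3055300095303030303030553000953009530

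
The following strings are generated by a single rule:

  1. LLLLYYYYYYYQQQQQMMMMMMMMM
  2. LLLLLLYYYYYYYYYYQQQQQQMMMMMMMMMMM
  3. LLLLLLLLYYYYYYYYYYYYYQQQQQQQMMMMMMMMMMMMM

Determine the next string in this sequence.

LLLLLLLLLLYYYYYYYYYYYYYYYYQQQQQQQQMMMMMMMMMMMMMMM

The n-th term is 2n-2 L's then 3n-2 Y's then n+2 Q's then 2n+3 M's, where the shown terms are n = 3, 4, 5.
For the next term, n = 6, so the run lengths are 10, 16, 8, 15.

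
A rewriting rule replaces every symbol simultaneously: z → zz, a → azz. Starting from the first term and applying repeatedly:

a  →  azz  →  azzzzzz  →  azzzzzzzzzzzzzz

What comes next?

azzzzzzzzzzzzzzzzzzzzzzzzzzzzzz

Applying the rule to each of the 15 symbols of azzzzzzzzzzzzzz gives the pieces azz zz zz zz zz zz zz zz zz zz zz zz zz zz zz, which concatenate to the answer.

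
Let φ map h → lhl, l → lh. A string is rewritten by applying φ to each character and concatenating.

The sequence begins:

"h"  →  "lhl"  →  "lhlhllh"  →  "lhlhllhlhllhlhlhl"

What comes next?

lhlhllhlhllhlhlhllhlhllhlhlhllhlhllhlhllh

Applying the rule to each of the 17 symbols of lhlhllhlhllhlhlhl gives the pieces lh lhl lh lhl lh lh lhl lh lhl lh lh lhl lh lhl lh lhl lh, which concatenate to the answer.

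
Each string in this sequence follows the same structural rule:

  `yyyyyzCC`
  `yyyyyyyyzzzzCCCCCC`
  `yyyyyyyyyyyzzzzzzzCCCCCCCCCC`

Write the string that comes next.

yyyyyyyyyyyyyyzzzzzzzzzzCCCCCCCCCCCCCC

The n-th term is 3n+2 y's then 3n-2 z's then 4n-2 C's (n = 1, 2, …).
For the next term, n = 4, so the run lengths are 14, 10, 14.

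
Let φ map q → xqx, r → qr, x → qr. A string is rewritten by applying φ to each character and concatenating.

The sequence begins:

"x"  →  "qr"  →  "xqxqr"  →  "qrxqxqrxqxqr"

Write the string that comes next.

xqxqrqrxqxqrxqxqrqrxqxqrxqxqr

Rewriting each symbol of qrxqxqrxqxqr: q→xqx, r→qr, x→qr, q→xqx, x→qr, q→xqx, r→qr, x→qr, q→xqx, x→qr, q→xqx, r→qr, which concatenates to xqx qr qr xqx qr xqx qr qr xqx qr xqx qr.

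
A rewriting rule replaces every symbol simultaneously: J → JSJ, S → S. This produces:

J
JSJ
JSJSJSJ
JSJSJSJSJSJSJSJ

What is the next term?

Replace each of the 15 characters of JSJSJSJSJSJSJSJ in place — JSJ S JSJ S JSJ S JSJ S JSJ S JSJ S JSJ S JSJ — and concatenate.

JSJSJSJSJSJSJSJSJSJSJSJSJSJSJSJ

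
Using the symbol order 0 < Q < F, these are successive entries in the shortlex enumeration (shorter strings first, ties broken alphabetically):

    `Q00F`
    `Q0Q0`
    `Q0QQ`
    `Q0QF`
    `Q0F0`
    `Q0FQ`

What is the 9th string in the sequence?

QQ0Q

Advancing 3 positions from Q0FQ through Q0FQ → Q0FF → QQ00 reaches term 9.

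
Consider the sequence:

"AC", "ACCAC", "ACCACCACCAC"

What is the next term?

s(k+1) = s(k)·C·s(k) — each term doubles the last with 'C' between the halves.
One more doubling of ACCACCACCAC gives the answer.

ACCACCACCACCACCACCACCAC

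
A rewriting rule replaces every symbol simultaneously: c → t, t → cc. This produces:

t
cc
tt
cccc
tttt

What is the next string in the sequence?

cccccccc

Apply φ to tttt symbol by symbol: t→cc, t→cc, t→cc, t→cc; joined: cc cc cc cc.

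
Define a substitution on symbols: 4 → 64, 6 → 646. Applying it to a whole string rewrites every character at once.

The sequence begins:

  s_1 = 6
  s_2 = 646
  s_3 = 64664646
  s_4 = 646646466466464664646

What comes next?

Rewriting the 21 symbols of 646646466466464664646 one by one yields 646 64 646 646 64 646 64 646 646 64 646 646 64 646 64 646 646 64 646 64 646; concatenated:

6466464664664646646466466464664664646646466466464664646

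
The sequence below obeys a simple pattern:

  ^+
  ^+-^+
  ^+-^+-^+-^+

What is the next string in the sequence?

Every step duplicates the string with '-' between the halves.
So the next term is two copies of ^+-^+-^+-^+ with '-' between the halves.

^+-^+-^+-^+-^+-^+-^+-^+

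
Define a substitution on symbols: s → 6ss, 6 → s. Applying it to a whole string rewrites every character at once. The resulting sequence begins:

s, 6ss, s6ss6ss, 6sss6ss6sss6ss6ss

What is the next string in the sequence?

s6ss6ss6sss6ss6sss6ss6ss6sss6ss6sss6ss6ss

Replace each of the 17 characters of 6sss6ss6sss6ss6ss in place — s 6ss 6ss 6ss s 6ss 6ss s 6ss 6ss 6ss s 6ss 6ss s 6ss 6ss — and concatenate.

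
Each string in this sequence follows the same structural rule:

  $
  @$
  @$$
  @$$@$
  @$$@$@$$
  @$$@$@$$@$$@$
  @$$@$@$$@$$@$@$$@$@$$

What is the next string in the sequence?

@$$@$@$$@$$@$@$$@$@$$@$$@$@$$@$$@$

From term 3 onward, concatenate the last term with the second-to-last: @$·$ = @$$, @$$·@$ = @$$@$, …
Continuing: @$$@$@$$@$$@$@$$@$@$$ · @$$@$@$$@$$@$ gives term 8.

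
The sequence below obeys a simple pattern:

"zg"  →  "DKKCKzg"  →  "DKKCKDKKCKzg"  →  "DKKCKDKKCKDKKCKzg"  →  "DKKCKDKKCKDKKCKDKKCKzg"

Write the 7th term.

DKKCKDKKCKDKKCKDKKCKDKKCKDKKCKzg

Each term is the previous one with DKKCK prepended.
From DKKCKDKKCKDKKCKDKKCKzg, 2 further steps: DKKCKDKKCKDKKCKDKKCKzg → DKKCKDKKCKDKKCKDKKCKDKKCKzg → (answer).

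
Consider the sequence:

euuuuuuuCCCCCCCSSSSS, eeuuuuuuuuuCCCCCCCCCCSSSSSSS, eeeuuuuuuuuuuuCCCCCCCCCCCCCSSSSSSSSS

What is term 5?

Each string has the form e^{n-2} u^{2n+1} C^{3n-2} S^{2n-1}, where the shown terms are n = 3, 4, 5.
For term 5, n = 7, so the run lengths are 5, 15, 19, 13.

eeeeeuuuuuuuuuuuuuuuCCCCCCCCCCCCCCCCCCCSSSSSSSSSSSSS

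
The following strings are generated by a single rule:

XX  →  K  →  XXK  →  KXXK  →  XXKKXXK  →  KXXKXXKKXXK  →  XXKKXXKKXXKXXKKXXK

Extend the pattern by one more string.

From term 3 onward, concatenate the second-to-last term with the last: XX·K = XXK, K·XXK = KXXK, …
So term 8 is KXXKXXKKXXK·XXKKXXKKXXKXXKKXXK.

KXXKXXKKXXKXXKKXXKKXXKXXKKXXK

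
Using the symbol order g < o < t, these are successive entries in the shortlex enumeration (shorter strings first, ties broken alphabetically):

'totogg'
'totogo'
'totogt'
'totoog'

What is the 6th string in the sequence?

totoot

Advancing 2 positions from totoog through totoog → totooo reaches term 6.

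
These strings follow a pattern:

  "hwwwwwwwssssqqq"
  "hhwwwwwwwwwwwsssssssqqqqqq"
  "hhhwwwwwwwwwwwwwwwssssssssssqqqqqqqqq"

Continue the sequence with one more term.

Term n consists of n h's, followed by 4n+3 w's, followed by 3n+1 s's, followed by 3n q's (n = 1, 2, …).
Setting n = 4 gives 4, 19, 13, 12 characters in each block.

hhhhwwwwwwwwwwwwwwwwwwwsssssssssssssqqqqqqqqqqqq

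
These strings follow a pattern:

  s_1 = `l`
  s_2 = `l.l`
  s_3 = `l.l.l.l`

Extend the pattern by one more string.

Each string is two copies of the previous one joined by '.'.
Doubling l.l.l.l with '.' between the halves:

l.l.l.l.l.l.l.l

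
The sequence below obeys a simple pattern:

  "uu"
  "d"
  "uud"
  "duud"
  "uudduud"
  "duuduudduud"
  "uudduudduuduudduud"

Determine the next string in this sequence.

duuduudduuduudduudduuduudduud

Each term (from the third on) is the two preceding terms concatenated in order: term 3 = uu·d = uud.
So term 8 is duuduudduud·uudduudduuduudduud.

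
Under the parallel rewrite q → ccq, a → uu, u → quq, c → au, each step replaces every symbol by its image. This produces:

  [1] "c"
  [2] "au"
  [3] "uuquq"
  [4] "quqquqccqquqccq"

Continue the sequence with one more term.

ccqquqccqccqquqccqauauccqccqquqccqauauccq

Replace each of the 15 characters of quqquqccqquqccq in place — ccq quq ccq ccq quq ccq au au ccq ccq quq ccq au au ccq — and concatenate.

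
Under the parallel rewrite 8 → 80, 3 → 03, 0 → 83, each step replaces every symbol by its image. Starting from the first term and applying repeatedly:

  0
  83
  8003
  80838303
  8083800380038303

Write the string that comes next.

Replace each of the 16 characters of 8083800380038303 in place — 80 83 80 03 80 83 83 03 80 83 83 03 80 03 83 03 — and concatenate.

80838003808383038083830380038303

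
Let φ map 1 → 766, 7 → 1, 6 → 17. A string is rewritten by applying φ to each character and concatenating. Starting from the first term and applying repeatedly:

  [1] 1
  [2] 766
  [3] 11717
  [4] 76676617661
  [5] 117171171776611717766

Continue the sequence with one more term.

Rewriting the 21 symbols of 117171171776611717766 one by one yields 766 766 1 766 1 766 766 1 766 1 1 17 17 766 766 1 766 1 1 17 17; concatenated:

7667661766176676617661117177667661766111717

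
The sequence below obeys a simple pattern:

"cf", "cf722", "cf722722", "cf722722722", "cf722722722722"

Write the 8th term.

cf722722722722722722722

Every step adds 722 to the end: s(k+1) = s(k)·722.
From cf722722722722, 3 further steps: cf722722722722 → cf722722722722722 → cf722722722722722722 → (answer).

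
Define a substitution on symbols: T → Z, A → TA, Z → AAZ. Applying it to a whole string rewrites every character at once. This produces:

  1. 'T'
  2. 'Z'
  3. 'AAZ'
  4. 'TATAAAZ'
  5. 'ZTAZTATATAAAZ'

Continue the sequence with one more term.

Rewriting the 13 symbols of ZTAZTATATAAAZ one by one yields AAZ Z TA AAZ Z TA Z TA Z TA TA TA AAZ; concatenated:

AAZZTAAAZZTAZTAZTATATAAAZ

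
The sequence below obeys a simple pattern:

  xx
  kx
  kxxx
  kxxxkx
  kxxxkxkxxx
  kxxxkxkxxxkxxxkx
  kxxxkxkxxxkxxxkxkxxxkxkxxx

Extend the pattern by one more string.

kxxxkxkxxxkxxxkxkxxxkxkxxxkxxxkxkxxxkxxxkx

From term 3 onward, concatenate the last term with the second-to-last: kx·xx = kxxx, kxxx·kx = kxxxkx, …
The next term joins kxxxkxkxxxkxxxkxkxxxkxkxxx and kxxxkxkxxxkxxxkx.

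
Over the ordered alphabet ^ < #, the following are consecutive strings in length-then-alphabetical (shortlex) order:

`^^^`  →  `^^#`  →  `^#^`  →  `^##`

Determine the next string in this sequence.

#^^

Find the rightmost character of ^## below #, bump it to the next letter, and reset everything to its right to ^.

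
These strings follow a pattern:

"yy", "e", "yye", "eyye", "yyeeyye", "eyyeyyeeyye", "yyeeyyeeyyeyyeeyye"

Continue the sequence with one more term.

Each term (from the third on) is the two preceding terms concatenated in order: term 3 = yy·e = yye.
The next term joins eyyeyyeeyye and yyeeyyeeyyeyyeeyye.

eyyeyyeeyyeyyeeyyeeyyeyyeeyye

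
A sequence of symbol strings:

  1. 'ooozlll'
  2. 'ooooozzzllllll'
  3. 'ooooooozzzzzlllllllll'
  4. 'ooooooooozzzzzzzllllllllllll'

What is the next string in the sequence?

Reading off run lengths: o runs 3, 5, 7, 9; z runs 1, 3, 5, 7; l runs 3, 6, 9, 12 — each is linear in n (n = 1, 2, …).
At n = 5 the blocks have lengths 11, 9, 15.

ooooooooooozzzzzzzzzlllllllllllllll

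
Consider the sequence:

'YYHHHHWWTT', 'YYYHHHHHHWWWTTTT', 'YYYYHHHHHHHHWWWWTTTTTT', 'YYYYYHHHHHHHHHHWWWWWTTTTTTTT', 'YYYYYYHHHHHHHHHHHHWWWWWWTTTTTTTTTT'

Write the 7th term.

Reading off run lengths: Y runs 2, 3, 4, 5, 6; H runs 4, 6, 8, 10, 12; W runs 2, 3, 4, 5, 6; T runs 2, 4, 6, 8, 10 — each is linear in n (n = 1, 2, …).
For term 7, n = 7, so the run lengths are 8, 16, 8, 14.

YYYYYYYYHHHHHHHHHHHHHHHHWWWWWWWWTTTTTTTTTTTTTT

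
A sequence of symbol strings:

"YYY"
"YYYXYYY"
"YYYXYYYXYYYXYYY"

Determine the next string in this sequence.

Each string is two copies of the previous one joined by 'X'.
One more doubling of YYYXYYYXYYYXYYY gives the answer.

YYYXYYYXYYYXYYYXYYYXYYYXYYYXYYY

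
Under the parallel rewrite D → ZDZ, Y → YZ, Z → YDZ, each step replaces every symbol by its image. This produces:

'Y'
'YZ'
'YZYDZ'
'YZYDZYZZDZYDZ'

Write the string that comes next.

Rewriting the 13 symbols of YZYDZYZZDZYDZ one by one yields YZ YDZ YZ ZDZ YDZ YZ YDZ YDZ ZDZ YDZ YZ ZDZ YDZ; concatenated:

YZYDZYZZDZYDZYZYDZYDZZDZYDZYZZDZYDZ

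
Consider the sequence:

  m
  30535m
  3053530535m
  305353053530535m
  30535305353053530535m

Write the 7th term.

The strings grow by a fixed prefix 30535 each time.
From 30535305353053530535m, 2 further steps: 30535305353053530535m → 3053530535305353053530535m → (answer).

305353053530535305353053530535m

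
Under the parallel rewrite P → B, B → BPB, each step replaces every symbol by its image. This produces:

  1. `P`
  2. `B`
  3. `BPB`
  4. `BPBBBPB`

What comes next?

BPBBBPBBPBBPBBBPB

Expanding BPBBBPB: B→BPB, P→B, B→BPB, B→BPB, B→BPB, P→B, B→BPB. Concatenated: BPB B BPB BPB BPB B BPB.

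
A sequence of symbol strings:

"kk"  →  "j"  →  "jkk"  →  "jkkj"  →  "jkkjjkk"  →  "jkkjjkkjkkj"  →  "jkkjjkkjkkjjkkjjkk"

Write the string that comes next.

jkkjjkkjkkjjkkjjkkjkkjjkkjkkj

This is a Fibonacci-style word recurrence s(k) = s(k−1)·s(k−2): e.g. j·kk = jkk.
So term 8 is jkkjjkkjkkjjkkjjkk·jkkjjkkjkkj.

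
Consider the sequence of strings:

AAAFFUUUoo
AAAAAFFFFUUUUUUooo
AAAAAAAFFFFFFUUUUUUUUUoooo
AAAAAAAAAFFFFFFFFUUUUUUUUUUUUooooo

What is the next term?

Reading off run lengths: A runs 3, 5, 7, 9; F runs 2, 4, 6, 8; U runs 3, 6, 9, 12; o runs 2, 3, 4, 5 — each is linear in n (n = 1, 2, …).
Setting n = 5 gives 11, 10, 15, 6 characters in each block.

AAAAAAAAAAAFFFFFFFFFFUUUUUUUUUUUUUUUoooooo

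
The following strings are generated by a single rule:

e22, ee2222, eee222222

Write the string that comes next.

eeee22222222

Reading off run lengths: e runs 1, 2, 3; 2 runs 2, 4, 6 — each is linear in n (n = 1, 2, …).
For the next term, n = 4, so the run lengths are 4, 8.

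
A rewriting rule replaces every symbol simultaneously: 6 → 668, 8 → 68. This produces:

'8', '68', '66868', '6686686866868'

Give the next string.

Replace each of the 13 characters of 6686686866868 in place — 668 668 68 668 668 68 668 68 668 668 68 668 68 — and concatenate.

6686686866866868668686686686866868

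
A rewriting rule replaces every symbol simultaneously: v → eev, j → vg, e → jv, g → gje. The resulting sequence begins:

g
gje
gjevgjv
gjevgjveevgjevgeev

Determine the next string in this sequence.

φ(gjevgjveevgjevgeev) expands symbol-by-symbol to gje vg jv eev gje vg eev jv jv eev gje vg jv eev gje jv jv eev; joining the 18 pieces gives the next term.

gjevgjveevgjevgeevjvjveevgjevgjveevgjejvjveev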